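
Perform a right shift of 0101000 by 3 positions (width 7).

Original: 0101000 (decimal 40)
Shift right by 3 positions
Drop the 3 low bits; fill with zeros on the left
Result: 0000101 (decimal 5)
Equivalent: 40 >> 3 = 40 ÷ 2^3 = 5



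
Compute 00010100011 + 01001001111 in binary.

Add column by column from the right: bit + bit + carry-in; write the sum mod 2, carry 1 when the sum is 2 or 3.
carry:  00000011110
        00010100011
+       01001001111
-------------------
       001011110010
(the carry out of the leftmost column, 0, becomes the leading bit)
Decimal check:
  00010100011 = 128 + 32 + 2 + 1 = 163
  01001001111 = 512 + 64 + 8 + 4 + 2 + 1 = 591
  163 + 591 = 754, and 001011110010 = 512 + 128 + 64 + 32 + 16 + 2 = 754 ✓



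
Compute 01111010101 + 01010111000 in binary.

Add column by column from the right: bit + bit + carry-in; write the sum mod 2, carry 1 when the sum is 2 or 3.
carry:  11111100000
        01111010101
+       01010111000
-------------------
       011010001101
(the carry out of the leftmost column, 0, becomes the leading bit)
Decimal check:
  01111010101 = 512 + 256 + 128 + 64 + 16 + 4 + 1 = 981
  01010111000 = 512 + 128 + 32 + 16 + 8 = 696
  981 + 696 = 1677, and 011010001101 = 1024 + 512 + 128 + 8 + 4 + 1 = 1677 ✓



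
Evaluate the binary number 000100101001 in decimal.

Sum of powers of 2 for each 1-bit:
2^0 + 2^3 + 2^5 + 2^8
= 1 + 8 + 32 + 256
= 297



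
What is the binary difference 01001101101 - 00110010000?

Method 1 - Direct subtraction (column by column from the right: bit − bit − borrow-in; if negative, add 2 and borrow 1 from the next column):
borrow: 01100100000
        01001101101
-       00110010000
-------------------
        00011011101

Method 2 - Add two's complement:
Two's complement of 00110010000: invert → 11001101111, add 1 → 11001110000
  01001101101
+ 11001110000
-------------
 100011011101  (end carry out of the top bit = 1)
Discarding the end carry: 00011011101
Decimal check:
  01001101101 = 512 + 64 + 32 + 8 + 4 + 1 = 621
  00110010000 = 256 + 128 + 16 = 400
  621 - 400 = 221, and 00011011101 = 128 + 64 + 16 + 8 + 4 + 1 = 221 ✓



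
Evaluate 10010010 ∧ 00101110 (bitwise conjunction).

AND: 1 only when both bits are 1
  10010010
& 00101110
----------
  00000010
Decimal: 146 & 46 = 2



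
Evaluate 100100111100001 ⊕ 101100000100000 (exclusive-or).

XOR: 1 when bits differ
  100100111100001
^ 101100000100000
-----------------
  001000111000001
Decimal: 18913 ^ 22560 = 4545



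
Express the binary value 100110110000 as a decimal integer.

Sum of powers of 2 for each 1-bit:
2^4 + 2^5 + 2^7 + 2^8 + 2^11
= 16 + 32 + 128 + 256 + 2048
= 2480



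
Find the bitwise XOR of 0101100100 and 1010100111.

XOR: 1 when bits differ
  0101100100
^ 1010100111
------------
  1111000011
Decimal: 356 ^ 679 = 963



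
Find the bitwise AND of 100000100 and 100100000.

AND: 1 only when both bits are 1
  100000100
& 100100000
-----------
  100000000
Decimal: 260 & 288 = 256



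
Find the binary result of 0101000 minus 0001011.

Method 1 - Direct subtraction (column by column from the right: bit − bit − borrow-in; if negative, add 2 and borrow 1 from the next column):
borrow: 0111110
        0101000
-       0001011
---------------
        0011101

Method 2 - Add two's complement:
Two's complement of 0001011: invert → 1110100, add 1 → 1110101
  0101000
+ 1110101
---------
 10011101  (end carry out of the top bit = 1)
Discarding the end carry: 0011101
Decimal check:
  0101000 = 32 + 8 = 40
  0001011 = 8 + 2 + 1 = 11
  40 - 11 = 29, and 0011101 = 16 + 8 + 4 + 1 = 29 ✓



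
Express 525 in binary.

Using repeated division by 2:
525 ÷ 2 = 262 remainder 1
262 ÷ 2 = 131 remainder 0
131 ÷ 2 = 65 remainder 1
65 ÷ 2 = 32 remainder 1
32 ÷ 2 = 16 remainder 0
16 ÷ 2 = 8 remainder 0
8 ÷ 2 = 4 remainder 0
4 ÷ 2 = 2 remainder 0
2 ÷ 2 = 1 remainder 0
1 ÷ 2 = 0 remainder 1
Reading remainders bottom to top: 1000001101



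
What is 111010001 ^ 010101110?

XOR: 1 when bits differ
  111010001
^ 010101110
-----------
  101111111
Decimal: 465 ^ 174 = 383



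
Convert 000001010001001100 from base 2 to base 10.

Sum of powers of 2 for each 1-bit:
2^2 + 2^3 + 2^6 + 2^10 + 2^12
= 4 + 8 + 64 + 1024 + 4096
= 5196



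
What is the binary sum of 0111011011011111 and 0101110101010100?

Add column by column from the right: bit + bit + carry-in; write the sum mod 2, carry 1 when the sum is 2 or 3.
carry:  1111111110111000
        0111011011011111
+       0101110101010100
------------------------
       01101010000110011
(the carry out of the leftmost column, 0, becomes the leading bit)
Decimal check:
  0111011011011111 = 16384 + 8192 + 4096 + 1024 + 512 + 128 + 64 + 16 + 8 + 4 + 2 + 1 = 30431
  0101110101010100 = 16384 + 4096 + 2048 + 1024 + 256 + 64 + 16 + 4 = 23892
  30431 + 23892 = 54323, and 01101010000110011 = 32768 + 16384 + 4096 + 1024 + 32 + 16 + 2 + 1 = 54323 ✓



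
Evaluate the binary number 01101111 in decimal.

Sum of powers of 2 for each 1-bit:
2^0 + 2^1 + 2^2 + 2^3 + 2^5 + 2^6
= 1 + 2 + 4 + 8 + 32 + 64
= 111



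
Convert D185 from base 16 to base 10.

Expand by place value (powers of 16):
Digit values: D = 13
D185 = 13 × 16^3 + 1 × 16^2 + 8 × 16^1 + 5 × 16^0
= 13 × 4096 + 1 × 256 + 8 × 16 + 5 × 1
= 53248 + 256 + 128 + 5
= 53637



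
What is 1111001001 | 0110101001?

OR: 1 when either bit is 1
  1111001001
| 0110101001
------------
  1111101001
Decimal: 969 | 425 = 1001



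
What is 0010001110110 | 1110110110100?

OR: 1 when either bit is 1
  0010001110110
| 1110110110100
---------------
  1110111110110
Decimal: 1142 | 7604 = 7670



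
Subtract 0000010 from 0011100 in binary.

Method 1 - Direct subtraction (column by column from the right: bit − bit − borrow-in; if negative, add 2 and borrow 1 from the next column):
borrow: 0000100
        0011100
-       0000010
---------------
        0011010

Method 2 - Add two's complement:
Two's complement of 0000010: invert → 1111101, add 1 → 1111110
  0011100
+ 1111110
---------
 10011010  (end carry out of the top bit = 1)
Discarding the end carry: 0011010
Decimal check:
  0011100 = 16 + 8 + 4 = 28
  0000010 = 2
  28 - 2 = 26, and 0011010 = 16 + 8 + 2 = 26 ✓



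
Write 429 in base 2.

Using repeated division by 2:
429 ÷ 2 = 214 remainder 1
214 ÷ 2 = 107 remainder 0
107 ÷ 2 = 53 remainder 1
53 ÷ 2 = 26 remainder 1
26 ÷ 2 = 13 remainder 0
13 ÷ 2 = 6 remainder 1
6 ÷ 2 = 3 remainder 0
3 ÷ 2 = 1 remainder 1
1 ÷ 2 = 0 remainder 1
Reading remainders bottom to top: 110101101



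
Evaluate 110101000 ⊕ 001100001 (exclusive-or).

XOR: 1 when bits differ
  110101000
^ 001100001
-----------
  111001001
Decimal: 424 ^ 97 = 457



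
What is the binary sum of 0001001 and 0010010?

Add column by column from the right: bit + bit + carry-in; write the sum mod 2, carry 1 when the sum is 2 or 3.
carry:  0000000
        0001001
+       0010010
---------------
       00011011
(the carry out of the leftmost column, 0, becomes the leading bit)
Decimal check:
  0001001 = 8 + 1 = 9
  0010010 = 16 + 2 = 18
  9 + 18 = 27, and 00011011 = 16 + 8 + 2 + 1 = 27 ✓



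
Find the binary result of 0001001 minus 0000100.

Method 1 - Direct subtraction (column by column from the right: bit − bit − borrow-in; if negative, add 2 and borrow 1 from the next column):
borrow: 0001000
        0001001
-       0000100
---------------
        0000101

Method 2 - Add two's complement:
Two's complement of 0000100: invert → 1111011, add 1 → 1111100
  0001001
+ 1111100
---------
 10000101  (end carry out of the top bit = 1)
Discarding the end carry: 0000101
Decimal check:
  0001001 = 8 + 1 = 9
  0000100 = 4
  9 - 4 = 5, and 0000101 = 4 + 1 = 5 ✓



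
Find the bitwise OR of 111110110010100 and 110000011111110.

OR: 1 when either bit is 1
  111110110010100
| 110000011111110
-----------------
  111110111111110
Decimal: 32148 | 24830 = 32254



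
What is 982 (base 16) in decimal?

Expand by place value (powers of 16):
982 = 9 × 16^2 + 8 × 16^1 + 2 × 16^0
= 9 × 256 + 8 × 16 + 2 × 1
= 2304 + 128 + 2
= 2434



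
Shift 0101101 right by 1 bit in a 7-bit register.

Original: 0101101 (decimal 45)
Shift right by 1 position
Drop the 1 low bit; fill with zero on the left
Result: 0010110 (decimal 22)
Equivalent: 45 >> 1 = 45 ÷ 2^1 = 22



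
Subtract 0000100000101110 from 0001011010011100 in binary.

Method 1 - Direct subtraction (column by column from the right: bit − bit − borrow-in; if negative, add 2 and borrow 1 from the next column):
borrow: 0001000011011100
        0001011010011100
-       0000100000101110
------------------------
        0000111001101110

Method 2 - Add two's complement:
Two's complement of 0000100000101110: invert → 1111011111010001, add 1 → 1111011111010010
  0001011010011100
+ 1111011111010010
------------------
 10000111001101110  (end carry out of the top bit = 1)
Discarding the end carry: 0000111001101110
Decimal check:
  0001011010011100 = 4096 + 1024 + 512 + 128 + 16 + 8 + 4 = 5788
  0000100000101110 = 2048 + 32 + 8 + 4 + 2 = 2094
  5788 - 2094 = 3694, and 0000111001101110 = 2048 + 1024 + 512 + 64 + 32 + 8 + 4 + 2 = 3694 ✓



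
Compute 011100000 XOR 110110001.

XOR: 1 when bits differ
  011100000
^ 110110001
-----------
  101010001
Decimal: 224 ^ 433 = 337



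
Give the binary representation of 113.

Using repeated division by 2:
113 ÷ 2 = 56 remainder 1
56 ÷ 2 = 28 remainder 0
28 ÷ 2 = 14 remainder 0
14 ÷ 2 = 7 remainder 0
7 ÷ 2 = 3 remainder 1
3 ÷ 2 = 1 remainder 1
1 ÷ 2 = 0 remainder 1
Reading remainders bottom to top: 1110001



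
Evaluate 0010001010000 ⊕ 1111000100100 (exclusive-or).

XOR: 1 when bits differ
  0010001010000
^ 1111000100100
---------------
  1101001110100
Decimal: 1104 ^ 7716 = 6772



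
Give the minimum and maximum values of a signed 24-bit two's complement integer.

For 24-bit two's complement:
Minimum: -2^23 = -8388608
Maximum: 2^23 - 1 = 8388607



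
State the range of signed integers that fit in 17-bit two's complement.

For 17-bit two's complement:
Minimum: -2^16 = -65536
Maximum: 2^16 - 1 = 65535



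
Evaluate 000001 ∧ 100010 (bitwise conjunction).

AND: 1 only when both bits are 1
  000001
& 100010
--------
  000000
Decimal: 1 & 34 = 0



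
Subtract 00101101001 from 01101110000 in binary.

Method 1 - Direct subtraction (column by column from the right: bit − bit − borrow-in; if negative, add 2 and borrow 1 from the next column):
borrow: 00000011110
        01101110000
-       00101101001
-------------------
        01000000111

Method 2 - Add two's complement:
Two's complement of 00101101001: invert → 11010010110, add 1 → 11010010111
  01101110000
+ 11010010111
-------------
 101000000111  (end carry out of the top bit = 1)
Discarding the end carry: 01000000111
Decimal check:
  01101110000 = 512 + 256 + 64 + 32 + 16 = 880
  00101101001 = 256 + 64 + 32 + 8 + 1 = 361
  880 - 361 = 519, and 01000000111 = 512 + 4 + 2 + 1 = 519 ✓



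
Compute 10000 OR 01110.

OR: 1 when either bit is 1
  10000
| 01110
-------
  11110
Decimal: 16 | 14 = 30



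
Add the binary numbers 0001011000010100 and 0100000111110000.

Add column by column from the right: bit + bit + carry-in; write the sum mod 2, carry 1 when the sum is 2 or 3.
carry:  0000111111100000
        0001011000010100
+       0100000111110000
------------------------
       00101100000000100
(the carry out of the leftmost column, 0, becomes the leading bit)
Decimal check:
  0001011000010100 = 4096 + 1024 + 512 + 16 + 4 = 5652
  0100000111110000 = 16384 + 256 + 128 + 64 + 32 + 16 = 16880
  5652 + 16880 = 22532, and 00101100000000100 = 16384 + 4096 + 2048 + 4 = 22532 ✓



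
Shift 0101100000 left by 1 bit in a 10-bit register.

Original: 0101100000 (decimal 352)
Shift left by 1 position
Append 1 zero on the right
Result: 1011000000 (decimal 704)
Equivalent: 352 << 1 = 352 × 2^1 = 704



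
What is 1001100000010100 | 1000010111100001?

OR: 1 when either bit is 1
  1001100000010100
| 1000010111100001
------------------
  1001110111110101
Decimal: 38932 | 34273 = 40437



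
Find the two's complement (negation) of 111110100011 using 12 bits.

Original (sign bit 1, negative): 111110100011
Step 1 - Invert all bits: 000001011100
Step 2 - Add 1: 000001011101
Verification: 111110100011 + 000001011101 = 1000000000000; discarding the end carry (carry out of the top bit) leaves the 12-bit value 000000000000, as required for x + (-x)



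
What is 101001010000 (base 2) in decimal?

Sum of powers of 2 for each 1-bit:
2^4 + 2^6 + 2^9 + 2^11
= 16 + 64 + 512 + 2048
= 2640



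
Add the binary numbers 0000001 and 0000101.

Add column by column from the right: bit + bit + carry-in; write the sum mod 2, carry 1 when the sum is 2 or 3.
carry:  0000010
        0000001
+       0000101
---------------
       00000110
(the carry out of the leftmost column, 0, becomes the leading bit)
Decimal check:
  0000001 = 1
  0000101 = 4 + 1 = 5
  1 + 5 = 6, and 00000110 = 4 + 2 = 6 ✓



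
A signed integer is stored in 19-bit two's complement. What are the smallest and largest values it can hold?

For 19-bit two's complement:
Minimum: -2^18 = -262144
Maximum: 2^18 - 1 = 262143



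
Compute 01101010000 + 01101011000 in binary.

Add column by column from the right: bit + bit + carry-in; write the sum mod 2, carry 1 when the sum is 2 or 3.
carry:  11010100000
        01101010000
+       01101011000
-------------------
       011010101000
(the carry out of the leftmost column, 0, becomes the leading bit)
Decimal check:
  01101010000 = 512 + 256 + 64 + 16 = 848
  01101011000 = 512 + 256 + 64 + 16 + 8 = 856
  848 + 856 = 1704, and 011010101000 = 1024 + 512 + 128 + 32 + 8 = 1704 ✓



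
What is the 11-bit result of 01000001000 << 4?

Original: 01000001000 (decimal 520)
Shift left by 4 positions
Append 4 zeros on the right and drop the 4 high bits that overflow the 11-bit width
Result: 00010000000 (decimal 128)
Equivalent: 520 << 4 = 520 × 2^4 = 8320, truncated to 11 bits = 128



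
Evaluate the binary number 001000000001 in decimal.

Sum of powers of 2 for each 1-bit:
2^0 + 2^9
= 1 + 512
= 513



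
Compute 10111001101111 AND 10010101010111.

AND: 1 only when both bits are 1
  10111001101111
& 10010101010111
----------------
  10010001000111
Decimal: 11887 & 9559 = 9287



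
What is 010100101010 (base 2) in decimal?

Sum of powers of 2 for each 1-bit:
2^1 + 2^3 + 2^5 + 2^8 + 2^10
= 2 + 8 + 32 + 256 + 1024
= 1322



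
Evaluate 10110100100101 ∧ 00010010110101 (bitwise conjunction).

AND: 1 only when both bits are 1
  10110100100101
& 00010010110101
----------------
  00010000100101
Decimal: 11557 & 1205 = 1061



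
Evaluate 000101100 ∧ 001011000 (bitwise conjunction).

AND: 1 only when both bits are 1
  000101100
& 001011000
-----------
  000001000
Decimal: 44 & 88 = 8



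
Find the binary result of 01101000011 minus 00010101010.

Method 1 - Direct subtraction (column by column from the right: bit − bit − borrow-in; if negative, add 2 and borrow 1 from the next column):
borrow: 00101110000
        01101000011
-       00010101010
-------------------
        01010011001

Method 2 - Add two's complement:
Two's complement of 00010101010: invert → 11101010101, add 1 → 11101010110
  01101000011
+ 11101010110
-------------
 101010011001  (end carry out of the top bit = 1)
Discarding the end carry: 01010011001
Decimal check:
  01101000011 = 512 + 256 + 64 + 2 + 1 = 835
  00010101010 = 128 + 32 + 8 + 2 = 170
  835 - 170 = 665, and 01010011001 = 512 + 128 + 16 + 8 + 1 = 665 ✓



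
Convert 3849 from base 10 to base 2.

Using repeated division by 2:
3849 ÷ 2 = 1924 remainder 1
1924 ÷ 2 = 962 remainder 0
962 ÷ 2 = 481 remainder 0
481 ÷ 2 = 240 remainder 1
240 ÷ 2 = 120 remainder 0
120 ÷ 2 = 60 remainder 0
60 ÷ 2 = 30 remainder 0
30 ÷ 2 = 15 remainder 0
15 ÷ 2 = 7 remainder 1
7 ÷ 2 = 3 remainder 1
3 ÷ 2 = 1 remainder 1
1 ÷ 2 = 0 remainder 1
Reading remainders bottom to top: 111100001001



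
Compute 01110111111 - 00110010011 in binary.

Method 1 - Direct subtraction (column by column from the right: bit − bit − borrow-in; if negative, add 2 and borrow 1 from the next column):
borrow: 00000000000
        01110111111
-       00110010011
-------------------
        01000101100

Method 2 - Add two's complement:
Two's complement of 00110010011: invert → 11001101100, add 1 → 11001101101
  01110111111
+ 11001101101
-------------
 101000101100  (end carry out of the top bit = 1)
Discarding the end carry: 01000101100
Decimal check:
  01110111111 = 512 + 256 + 128 + 32 + 16 + 8 + 4 + 2 + 1 = 959
  00110010011 = 256 + 128 + 16 + 2 + 1 = 403
  959 - 403 = 556, and 01000101100 = 512 + 32 + 8 + 4 = 556 ✓



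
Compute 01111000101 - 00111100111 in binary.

Method 1 - Direct subtraction (column by column from the right: bit − bit − borrow-in; if negative, add 2 and borrow 1 from the next column):
borrow: 01111111100
        01111000101
-       00111100111
-------------------
        00111011110

Method 2 - Add two's complement:
Two's complement of 00111100111: invert → 11000011000, add 1 → 11000011001
  01111000101
+ 11000011001
-------------
 100111011110  (end carry out of the top bit = 1)
Discarding the end carry: 00111011110
Decimal check:
  01111000101 = 512 + 256 + 128 + 64 + 4 + 1 = 965
  00111100111 = 256 + 128 + 64 + 32 + 4 + 2 + 1 = 487
  965 - 487 = 478, and 00111011110 = 256 + 128 + 64 + 16 + 8 + 4 + 2 = 478 ✓



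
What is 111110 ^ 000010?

XOR: 1 when bits differ
  111110
^ 000010
--------
  111100
Decimal: 62 ^ 2 = 60



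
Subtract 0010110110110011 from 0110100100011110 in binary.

Method 1 - Direct subtraction (column by column from the right: bit − bit − borrow-in; if negative, add 2 and borrow 1 from the next column):
borrow: 0111111111000110
        0110100100011110
-       0010110110110011
------------------------
        0011101101101011

Method 2 - Add two's complement:
Two's complement of 0010110110110011: invert → 1101001001001100, add 1 → 1101001001001101
  0110100100011110
+ 1101001001001101
------------------
 10011101101101011  (end carry out of the top bit = 1)
Discarding the end carry: 0011101101101011
Decimal check:
  0110100100011110 = 16384 + 8192 + 2048 + 256 + 16 + 8 + 4 + 2 = 26910
  0010110110110011 = 8192 + 2048 + 1024 + 256 + 128 + 32 + 16 + 2 + 1 = 11699
  26910 - 11699 = 15211, and 0011101101101011 = 8192 + 4096 + 2048 + 512 + 256 + 64 + 32 + 8 + 2 + 1 = 15211 ✓



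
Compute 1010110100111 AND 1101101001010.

AND: 1 only when both bits are 1
  1010110100111
& 1101101001010
---------------
  1000100000010
Decimal: 5543 & 6986 = 4354



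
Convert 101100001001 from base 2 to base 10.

Sum of powers of 2 for each 1-bit:
2^0 + 2^3 + 2^8 + 2^9 + 2^11
= 1 + 8 + 256 + 512 + 2048
= 2825



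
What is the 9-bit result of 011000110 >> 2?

Original: 011000110 (decimal 198)
Shift right by 2 positions
Drop the 2 low bits; fill with zeros on the left
Result: 000110001 (decimal 49)
Equivalent: 198 >> 2 = 198 ÷ 2^2 = 49



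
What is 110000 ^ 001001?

XOR: 1 when bits differ
  110000
^ 001001
--------
  111001
Decimal: 48 ^ 9 = 57



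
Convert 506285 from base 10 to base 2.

Using repeated division by 2:
506285 ÷ 2 = 253142 remainder 1
253142 ÷ 2 = 126571 remainder 0
126571 ÷ 2 = 63285 remainder 1
63285 ÷ 2 = 31642 remainder 1
31642 ÷ 2 = 15821 remainder 0
15821 ÷ 2 = 7910 remainder 1
7910 ÷ 2 = 3955 remainder 0
3955 ÷ 2 = 1977 remainder 1
1977 ÷ 2 = 988 remainder 1
988 ÷ 2 = 494 remainder 0
494 ÷ 2 = 247 remainder 0
247 ÷ 2 = 123 remainder 1
123 ÷ 2 = 61 remainder 1
61 ÷ 2 = 30 remainder 1
30 ÷ 2 = 15 remainder 0
15 ÷ 2 = 7 remainder 1
7 ÷ 2 = 3 remainder 1
3 ÷ 2 = 1 remainder 1
1 ÷ 2 = 0 remainder 1
Reading remainders bottom to top: 1111011100110101101



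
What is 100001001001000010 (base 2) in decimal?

Sum of powers of 2 for each 1-bit:
2^1 + 2^6 + 2^9 + 2^12 + 2^17
= 2 + 64 + 512 + 4096 + 131072
= 135746



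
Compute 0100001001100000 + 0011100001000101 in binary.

Add column by column from the right: bit + bit + carry-in; write the sum mod 2, carry 1 when the sum is 2 or 3.
carry:  0000000010000000
        0100001001100000
+       0011100001000101
------------------------
       00111101010100101
(the carry out of the leftmost column, 0, becomes the leading bit)
Decimal check:
  0100001001100000 = 16384 + 512 + 64 + 32 = 16992
  0011100001000101 = 8192 + 4096 + 2048 + 64 + 4 + 1 = 14405
  16992 + 14405 = 31397, and 00111101010100101 = 16384 + 8192 + 4096 + 2048 + 512 + 128 + 32 + 4 + 1 = 31397 ✓



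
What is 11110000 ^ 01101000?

XOR: 1 when bits differ
  11110000
^ 01101000
----------
  10011000
Decimal: 240 ^ 104 = 152



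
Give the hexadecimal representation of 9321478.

Using repeated division by 16 (digits 10–15 are A–F):
9321478 ÷ 16 = 582592 remainder 6
582592 ÷ 16 = 36412 remainder 0
36412 ÷ 16 = 2275 remainder 12 (C)
2275 ÷ 16 = 142 remainder 3
142 ÷ 16 = 8 remainder 14 (E)
8 ÷ 16 = 0 remainder 8
Reading remainders bottom to top: 8E3C06



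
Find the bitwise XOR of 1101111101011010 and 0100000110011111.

XOR: 1 when bits differ
  1101111101011010
^ 0100000110011111
------------------
  1001111011000101
Decimal: 57178 ^ 16799 = 40645



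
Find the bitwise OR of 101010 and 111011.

OR: 1 when either bit is 1
  101010
| 111011
--------
  111011
Decimal: 42 | 59 = 59



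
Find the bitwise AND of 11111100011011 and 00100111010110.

AND: 1 only when both bits are 1
  11111100011011
& 00100111010110
----------------
  00100100010010
Decimal: 16155 & 2518 = 2322



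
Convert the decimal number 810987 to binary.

Using repeated division by 2:
810987 ÷ 2 = 405493 remainder 1
405493 ÷ 2 = 202746 remainder 1
202746 ÷ 2 = 101373 remainder 0
101373 ÷ 2 = 50686 remainder 1
50686 ÷ 2 = 25343 remainder 0
25343 ÷ 2 = 12671 remainder 1
12671 ÷ 2 = 6335 remainder 1
6335 ÷ 2 = 3167 remainder 1
3167 ÷ 2 = 1583 remainder 1
1583 ÷ 2 = 791 remainder 1
791 ÷ 2 = 395 remainder 1
395 ÷ 2 = 197 remainder 1
197 ÷ 2 = 98 remainder 1
98 ÷ 2 = 49 remainder 0
49 ÷ 2 = 24 remainder 1
24 ÷ 2 = 12 remainder 0
12 ÷ 2 = 6 remainder 0
6 ÷ 2 = 3 remainder 0
3 ÷ 2 = 1 remainder 1
1 ÷ 2 = 0 remainder 1
Reading remainders bottom to top: 11000101111111101011



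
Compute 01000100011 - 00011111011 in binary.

Method 1 - Direct subtraction (column by column from the right: bit − bit − borrow-in; if negative, add 2 and borrow 1 from the next column):
borrow: 01111110000
        01000100011
-       00011111011
-------------------
        00100101000

Method 2 - Add two's complement:
Two's complement of 00011111011: invert → 11100000100, add 1 → 11100000101
  01000100011
+ 11100000101
-------------
 100100101000  (end carry out of the top bit = 1)
Discarding the end carry: 00100101000
Decimal check:
  01000100011 = 512 + 32 + 2 + 1 = 547
  00011111011 = 128 + 64 + 32 + 16 + 8 + 2 + 1 = 251
  547 - 251 = 296, and 00100101000 = 256 + 32 + 8 = 296 ✓



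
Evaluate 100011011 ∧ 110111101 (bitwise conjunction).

AND: 1 only when both bits are 1
  100011011
& 110111101
-----------
  100011001
Decimal: 283 & 445 = 281



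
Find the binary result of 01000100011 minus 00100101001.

Method 1 - Direct subtraction (column by column from the right: bit − bit − borrow-in; if negative, add 2 and borrow 1 from the next column):
borrow: 01111110000
        01000100011
-       00100101001
-------------------
        00011111010

Method 2 - Add two's complement:
Two's complement of 00100101001: invert → 11011010110, add 1 → 11011010111
  01000100011
+ 11011010111
-------------
 100011111010  (end carry out of the top bit = 1)
Discarding the end carry: 00011111010
Decimal check:
  01000100011 = 512 + 32 + 2 + 1 = 547
  00100101001 = 256 + 32 + 8 + 1 = 297
  547 - 297 = 250, and 00011111010 = 128 + 64 + 32 + 16 + 8 + 2 = 250 ✓



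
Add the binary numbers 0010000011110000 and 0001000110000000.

Add column by column from the right: bit + bit + carry-in; write the sum mod 2, carry 1 when the sum is 2 or 3.
carry:  0000001100000000
        0010000011110000
+       0001000110000000
------------------------
       00011001001110000
(the carry out of the leftmost column, 0, becomes the leading bit)
Decimal check:
  0010000011110000 = 8192 + 128 + 64 + 32 + 16 = 8432
  0001000110000000 = 4096 + 256 + 128 = 4480
  8432 + 4480 = 12912, and 00011001001110000 = 8192 + 4096 + 512 + 64 + 32 + 16 = 12912 ✓



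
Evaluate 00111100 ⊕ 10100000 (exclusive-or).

XOR: 1 when bits differ
  00111100
^ 10100000
----------
  10011100
Decimal: 60 ^ 160 = 156



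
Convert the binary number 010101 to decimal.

Sum of powers of 2 for each 1-bit:
2^0 + 2^2 + 2^4
= 1 + 4 + 16
= 21



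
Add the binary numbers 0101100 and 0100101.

Add column by column from the right: bit + bit + carry-in; write the sum mod 2, carry 1 when the sum is 2 or 3.
carry:  1011000
        0101100
+       0100101
---------------
       01010001
(the carry out of the leftmost column, 0, becomes the leading bit)
Decimal check:
  0101100 = 32 + 8 + 4 = 44
  0100101 = 32 + 4 + 1 = 37
  44 + 37 = 81, and 01010001 = 64 + 16 + 1 = 81 ✓



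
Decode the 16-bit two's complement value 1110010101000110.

Binary: 1110010101000110
Sign bit: 1 (negative)
Invert: 0001101010111001
Add 1:  0001101010111010
Magnitude: 0001101010111010 = 4096 + 2048 + 512 + 128 + 32 + 16 + 8 + 2 = 6842
Value: -6842



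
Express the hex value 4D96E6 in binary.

Convert each hex digit to 4 bits:
  4 = 0100
  D = 1101
  9 = 1001
  6 = 0110
  E = 1110
  6 = 0110
Concatenate: 010011011001011011100110



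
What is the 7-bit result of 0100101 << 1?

Original: 0100101 (decimal 37)
Shift left by 1 position
Append 1 zero on the right
Result: 1001010 (decimal 74)
Equivalent: 37 << 1 = 37 × 2^1 = 74



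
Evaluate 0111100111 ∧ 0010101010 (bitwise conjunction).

AND: 1 only when both bits are 1
  0111100111
& 0010101010
------------
  0010100010
Decimal: 487 & 170 = 162



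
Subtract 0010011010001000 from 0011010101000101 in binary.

Method 1 - Direct subtraction (column by column from the right: bit − bit − borrow-in; if negative, add 2 and borrow 1 from the next column):
borrow: 0001110101110000
        0011010101000101
-       0010011010001000
------------------------
        0000111010111101

Method 2 - Add two's complement:
Two's complement of 0010011010001000: invert → 1101100101110111, add 1 → 1101100101111000
  0011010101000101
+ 1101100101111000
------------------
 10000111010111101  (end carry out of the top bit = 1)
Discarding the end carry: 0000111010111101
Decimal check:
  0011010101000101 = 8192 + 4096 + 1024 + 256 + 64 + 4 + 1 = 13637
  0010011010001000 = 8192 + 1024 + 512 + 128 + 8 = 9864
  13637 - 9864 = 3773, and 0000111010111101 = 2048 + 1024 + 512 + 128 + 32 + 16 + 8 + 4 + 1 = 3773 ✓



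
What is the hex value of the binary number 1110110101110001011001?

Group into 4-bit nibbles from right:
  0011 = 3
  1011 = B
  0101 = 5
  1100 = C
  0101 = 5
  1001 = 9
Result: 3B5C59



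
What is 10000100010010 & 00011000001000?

AND: 1 only when both bits are 1
  10000100010010
& 00011000001000
----------------
  00000000000000
Decimal: 8466 & 1544 = 0



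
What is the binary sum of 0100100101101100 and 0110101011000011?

Add column by column from the right: bit + bit + carry-in; write the sum mod 2, carry 1 when the sum is 2 or 3.
carry:  1001011110000000
        0100100101101100
+       0110101011000011
------------------------
       01011010000101111
(the carry out of the leftmost column, 0, becomes the leading bit)
Decimal check:
  0100100101101100 = 16384 + 2048 + 256 + 64 + 32 + 8 + 4 = 18796
  0110101011000011 = 16384 + 8192 + 2048 + 512 + 128 + 64 + 2 + 1 = 27331
  18796 + 27331 = 46127, and 01011010000101111 = 32768 + 8192 + 4096 + 1024 + 32 + 8 + 4 + 2 + 1 = 46127 ✓



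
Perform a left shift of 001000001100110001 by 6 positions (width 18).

Original: 001000001100110001 (decimal 33585)
Shift left by 6 positions
Append 6 zeros on the right and drop the 6 high bits that overflow the 18-bit width
Result: 001100110001000000 (decimal 52288)
Equivalent: 33585 << 6 = 33585 × 2^6 = 2149440, truncated to 18 bits = 52288



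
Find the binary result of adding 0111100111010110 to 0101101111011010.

Add column by column from the right: bit + bit + carry-in; write the sum mod 2, carry 1 when the sum is 2 or 3.
carry:  1111011110111100
        0111100111010110
+       0101101111011010
------------------------
       01101010110110000
(the carry out of the leftmost column, 0, becomes the leading bit)
Decimal check:
  0111100111010110 = 16384 + 8192 + 4096 + 2048 + 256 + 128 + 64 + 16 + 4 + 2 = 31190
  0101101111011010 = 16384 + 4096 + 2048 + 512 + 256 + 128 + 64 + 16 + 8 + 2 = 23514
  31190 + 23514 = 54704, and 01101010110110000 = 32768 + 16384 + 4096 + 1024 + 256 + 128 + 32 + 16 = 54704 ✓



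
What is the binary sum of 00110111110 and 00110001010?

Add column by column from the right: bit + bit + carry-in; write the sum mod 2, carry 1 when the sum is 2 or 3.
carry:  01101111100
        00110111110
+       00110001010
-------------------
       001101001000
(the carry out of the leftmost column, 0, becomes the leading bit)
Decimal check:
  00110111110 = 256 + 128 + 32 + 16 + 8 + 4 + 2 = 446
  00110001010 = 256 + 128 + 8 + 2 = 394
  446 + 394 = 840, and 001101001000 = 512 + 256 + 64 + 8 = 840 ✓



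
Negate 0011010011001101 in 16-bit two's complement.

Original: 0011010011001101
Step 1 - Invert all bits: 1100101100110010
Step 2 - Add 1: 1100101100110011
Verification: 0011010011001101 + 1100101100110011 = 10000000000000000; discarding the end carry (carry out of the top bit) leaves the 16-bit value 0000000000000000, as required for x + (-x)



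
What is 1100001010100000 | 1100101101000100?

OR: 1 when either bit is 1
  1100001010100000
| 1100101101000100
------------------
  1100101111100100
Decimal: 49824 | 52036 = 52196



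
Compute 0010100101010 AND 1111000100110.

AND: 1 only when both bits are 1
  0010100101010
& 1111000100110
---------------
  0010000100010
Decimal: 1322 & 7718 = 1058



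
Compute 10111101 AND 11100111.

AND: 1 only when both bits are 1
  10111101
& 11100111
----------
  10100101
Decimal: 189 & 231 = 165



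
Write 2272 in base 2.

Using repeated division by 2:
2272 ÷ 2 = 1136 remainder 0
1136 ÷ 2 = 568 remainder 0
568 ÷ 2 = 284 remainder 0
284 ÷ 2 = 142 remainder 0
142 ÷ 2 = 71 remainder 0
71 ÷ 2 = 35 remainder 1
35 ÷ 2 = 17 remainder 1
17 ÷ 2 = 8 remainder 1
8 ÷ 2 = 4 remainder 0
4 ÷ 2 = 2 remainder 0
2 ÷ 2 = 1 remainder 0
1 ÷ 2 = 0 remainder 1
Reading remainders bottom to top: 100011100000



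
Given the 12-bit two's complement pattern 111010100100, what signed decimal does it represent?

Binary: 111010100100
Sign bit: 1 (negative)
Invert: 000101011011
Add 1:  000101011100
Magnitude: 000101011100 = 256 + 64 + 16 + 8 + 4 = 348
Value: -348



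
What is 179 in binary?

Using repeated division by 2:
179 ÷ 2 = 89 remainder 1
89 ÷ 2 = 44 remainder 1
44 ÷ 2 = 22 remainder 0
22 ÷ 2 = 11 remainder 0
11 ÷ 2 = 5 remainder 1
5 ÷ 2 = 2 remainder 1
2 ÷ 2 = 1 remainder 0
1 ÷ 2 = 0 remainder 1
Reading remainders bottom to top: 10110011



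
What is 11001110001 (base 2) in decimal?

Sum of powers of 2 for each 1-bit:
2^0 + 2^4 + 2^5 + 2^6 + 2^9 + 2^10
= 1 + 16 + 32 + 64 + 512 + 1024
= 1649



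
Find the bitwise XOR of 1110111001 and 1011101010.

XOR: 1 when bits differ
  1110111001
^ 1011101010
------------
  0101010011
Decimal: 953 ^ 746 = 339



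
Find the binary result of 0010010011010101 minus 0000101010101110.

Method 1 - Direct subtraction (column by column from the right: bit − bit − borrow-in; if negative, add 2 and borrow 1 from the next column):
borrow: 0011010001011100
        0010010011010101
-       0000101010101110
------------------------
        0001101000100111

Method 2 - Add two's complement:
Two's complement of 0000101010101110: invert → 1111010101010001, add 1 → 1111010101010010
  0010010011010101
+ 1111010101010010
------------------
 10001101000100111  (end carry out of the top bit = 1)
Discarding the end carry: 0001101000100111
Decimal check:
  0010010011010101 = 8192 + 1024 + 128 + 64 + 16 + 4 + 1 = 9429
  0000101010101110 = 2048 + 512 + 128 + 32 + 8 + 4 + 2 = 2734
  9429 - 2734 = 6695, and 0001101000100111 = 4096 + 2048 + 512 + 32 + 4 + 2 + 1 = 6695 ✓



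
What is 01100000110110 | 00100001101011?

OR: 1 when either bit is 1
  01100000110110
| 00100001101011
----------------
  01100001111111
Decimal: 6198 | 2155 = 6271



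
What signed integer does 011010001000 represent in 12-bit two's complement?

Binary: 011010001000
Sign bit: 0 (non-negative)
Read directly as an unsigned value:
011010001000 = 1024 + 512 + 128 + 8 = 1672
Value: 1672



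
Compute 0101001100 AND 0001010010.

AND: 1 only when both bits are 1
  0101001100
& 0001010010
------------
  0001000000
Decimal: 332 & 82 = 64



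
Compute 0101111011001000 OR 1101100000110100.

OR: 1 when either bit is 1
  0101111011001000
| 1101100000110100
------------------
  1101111011111100
Decimal: 24264 | 55348 = 57084



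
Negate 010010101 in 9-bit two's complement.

Original: 010010101
Step 1 - Invert all bits: 101101010
Step 2 - Add 1: 101101011
Verification: 010010101 + 101101011 = 1000000000; discarding the end carry (carry out of the top bit) leaves the 9-bit value 000000000, as required for x + (-x)



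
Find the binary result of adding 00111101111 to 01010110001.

Add column by column from the right: bit + bit + carry-in; write the sum mod 2, carry 1 when the sum is 2 or 3.
carry:  11111111110
        00111101111
+       01010110001
-------------------
       010010100000
(the carry out of the leftmost column, 0, becomes the leading bit)
Decimal check:
  00111101111 = 256 + 128 + 64 + 32 + 8 + 4 + 2 + 1 = 495
  01010110001 = 512 + 128 + 32 + 16 + 1 = 689
  495 + 689 = 1184, and 010010100000 = 1024 + 128 + 32 = 1184 ✓



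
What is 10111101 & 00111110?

AND: 1 only when both bits are 1
  10111101
& 00111110
----------
  00111100
Decimal: 189 & 62 = 60



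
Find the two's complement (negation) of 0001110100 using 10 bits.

Original: 0001110100
Step 1 - Invert all bits: 1110001011
Step 2 - Add 1: 1110001100
Verification: 0001110100 + 1110001100 = 10000000000; discarding the end carry (carry out of the top bit) leaves the 10-bit value 0000000000, as required for x + (-x)



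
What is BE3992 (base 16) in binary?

Convert each hex digit to 4 bits:
  B = 1011
  E = 1110
  3 = 0011
  9 = 1001
  9 = 1001
  2 = 0010
Concatenate: 101111100011100110010010



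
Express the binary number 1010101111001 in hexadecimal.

Group into 4-bit nibbles from right:
  0001 = 1
  0101 = 5
  0111 = 7
  1001 = 9
Result: 1579



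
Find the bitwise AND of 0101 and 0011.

AND: 1 only when both bits are 1
  0101
& 0011
------
  0001
Decimal: 5 & 3 = 1



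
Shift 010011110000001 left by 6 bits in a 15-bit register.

Original: 010011110000001 (decimal 10113)
Shift left by 6 positions
Append 6 zeros on the right and drop the 6 high bits that overflow the 15-bit width
Result: 110000001000000 (decimal 24640)
Equivalent: 10113 << 6 = 10113 × 2^6 = 647232, truncated to 15 bits = 24640



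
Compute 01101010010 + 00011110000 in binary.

Add column by column from the right: bit + bit + carry-in; write the sum mod 2, carry 1 when the sum is 2 or 3.
carry:  11111100000
        01101010010
+       00011110000
-------------------
       010001000010
(the carry out of the leftmost column, 0, becomes the leading bit)
Decimal check:
  01101010010 = 512 + 256 + 64 + 16 + 2 = 850
  00011110000 = 128 + 64 + 32 + 16 = 240
  850 + 240 = 1090, and 010001000010 = 1024 + 64 + 2 = 1090 ✓



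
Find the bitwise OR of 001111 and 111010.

OR: 1 when either bit is 1
  001111
| 111010
--------
  111111
Decimal: 15 | 58 = 63



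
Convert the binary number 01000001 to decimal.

Sum of powers of 2 for each 1-bit:
2^0 + 2^6
= 1 + 64
= 65



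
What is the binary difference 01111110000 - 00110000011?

Method 1 - Direct subtraction (column by column from the right: bit − bit − borrow-in; if negative, add 2 and borrow 1 from the next column):
borrow: 00000011110
        01111110000
-       00110000011
-------------------
        01001101101

Method 2 - Add two's complement:
Two's complement of 00110000011: invert → 11001111100, add 1 → 11001111101
  01111110000
+ 11001111101
-------------
 101001101101  (end carry out of the top bit = 1)
Discarding the end carry: 01001101101
Decimal check:
  01111110000 = 512 + 256 + 128 + 64 + 32 + 16 = 1008
  00110000011 = 256 + 128 + 2 + 1 = 387
  1008 - 387 = 621, and 01001101101 = 512 + 64 + 32 + 8 + 4 + 1 = 621 ✓



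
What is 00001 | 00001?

OR: 1 when either bit is 1
  00001
| 00001
-------
  00001
Decimal: 1 | 1 = 1



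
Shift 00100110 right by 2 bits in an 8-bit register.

Original: 00100110 (decimal 38)
Shift right by 2 positions
Drop the 2 low bits; fill with zeros on the left
Result: 00001001 (decimal 9)
Equivalent: 38 >> 2 = 38 ÷ 2^2 = 9



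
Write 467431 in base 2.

Using repeated division by 2:
467431 ÷ 2 = 233715 remainder 1
233715 ÷ 2 = 116857 remainder 1
116857 ÷ 2 = 58428 remainder 1
58428 ÷ 2 = 29214 remainder 0
29214 ÷ 2 = 14607 remainder 0
14607 ÷ 2 = 7303 remainder 1
7303 ÷ 2 = 3651 remainder 1
3651 ÷ 2 = 1825 remainder 1
1825 ÷ 2 = 912 remainder 1
912 ÷ 2 = 456 remainder 0
456 ÷ 2 = 228 remainder 0
228 ÷ 2 = 114 remainder 0
114 ÷ 2 = 57 remainder 0
57 ÷ 2 = 28 remainder 1
28 ÷ 2 = 14 remainder 0
14 ÷ 2 = 7 remainder 0
7 ÷ 2 = 3 remainder 1
3 ÷ 2 = 1 remainder 1
1 ÷ 2 = 0 remainder 1
Reading remainders bottom to top: 1110010000111100111



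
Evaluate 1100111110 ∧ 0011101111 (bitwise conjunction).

AND: 1 only when both bits are 1
  1100111110
& 0011101111
------------
  0000101110
Decimal: 830 & 239 = 46



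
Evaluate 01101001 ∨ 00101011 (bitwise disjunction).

OR: 1 when either bit is 1
  01101001
| 00101011
----------
  01101011
Decimal: 105 | 43 = 107



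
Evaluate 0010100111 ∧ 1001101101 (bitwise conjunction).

AND: 1 only when both bits are 1
  0010100111
& 1001101101
------------
  0000100101
Decimal: 167 & 621 = 37



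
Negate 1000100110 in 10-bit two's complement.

Original (sign bit 1, negative): 1000100110
Step 1 - Invert all bits: 0111011001
Step 2 - Add 1: 0111011010
Verification: 1000100110 + 0111011010 = 10000000000; discarding the end carry (carry out of the top bit) leaves the 10-bit value 0000000000, as required for x + (-x)



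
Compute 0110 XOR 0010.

XOR: 1 when bits differ
  0110
^ 0010
------
  0100
Decimal: 6 ^ 2 = 4



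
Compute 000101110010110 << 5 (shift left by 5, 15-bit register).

Original: 000101110010110 (decimal 2966)
Shift left by 5 positions
Append 5 zeros on the right and drop the 5 high bits that overflow the 15-bit width
Result: 111001011000000 (decimal 29376)
Equivalent: 2966 << 5 = 2966 × 2^5 = 94912, truncated to 15 bits = 29376



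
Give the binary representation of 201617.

Using repeated division by 2:
201617 ÷ 2 = 100808 remainder 1
100808 ÷ 2 = 50404 remainder 0
50404 ÷ 2 = 25202 remainder 0
25202 ÷ 2 = 12601 remainder 0
12601 ÷ 2 = 6300 remainder 1
6300 ÷ 2 = 3150 remainder 0
3150 ÷ 2 = 1575 remainder 0
1575 ÷ 2 = 787 remainder 1
787 ÷ 2 = 393 remainder 1
393 ÷ 2 = 196 remainder 1
196 ÷ 2 = 98 remainder 0
98 ÷ 2 = 49 remainder 0
49 ÷ 2 = 24 remainder 1
24 ÷ 2 = 12 remainder 0
12 ÷ 2 = 6 remainder 0
6 ÷ 2 = 3 remainder 0
3 ÷ 2 = 1 remainder 1
1 ÷ 2 = 0 remainder 1
Reading remainders bottom to top: 110001001110010001

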